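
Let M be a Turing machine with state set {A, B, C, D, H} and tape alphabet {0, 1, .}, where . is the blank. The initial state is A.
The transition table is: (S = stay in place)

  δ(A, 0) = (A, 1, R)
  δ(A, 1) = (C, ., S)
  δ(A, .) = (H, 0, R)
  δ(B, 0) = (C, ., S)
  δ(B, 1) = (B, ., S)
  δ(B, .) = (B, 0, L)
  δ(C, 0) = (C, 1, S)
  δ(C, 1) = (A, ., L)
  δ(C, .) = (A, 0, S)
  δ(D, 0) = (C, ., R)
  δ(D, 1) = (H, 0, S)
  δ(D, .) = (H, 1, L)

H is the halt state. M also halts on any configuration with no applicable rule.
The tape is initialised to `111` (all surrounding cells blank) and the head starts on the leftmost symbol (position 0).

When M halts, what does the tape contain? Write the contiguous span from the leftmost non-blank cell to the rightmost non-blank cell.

1110

A | [1]11..   read 1 → write ., move S, go to C
C | [.]11..   read . → write 0, move S, go to A
A | [0]11..   read 0 → write 1, move R, go to A
A | 1[1]1..   read 1 → write ., move S, go to C
C | 1[.]1..   read . → write 0, move S, go to A
A | 1[0]1..   read 0 → write 1, move R, go to A
A | 11[1]..   read 1 → write ., move S, go to C
C | 11[.]..   read . → write 0, move S, go to A
A | 11[0]..   read 0 → write 1, move R, go to A
A | 111[.].   read . → write 0, move R, go to H
H | 1110[.]
The non-blank tape span at halt is 1110.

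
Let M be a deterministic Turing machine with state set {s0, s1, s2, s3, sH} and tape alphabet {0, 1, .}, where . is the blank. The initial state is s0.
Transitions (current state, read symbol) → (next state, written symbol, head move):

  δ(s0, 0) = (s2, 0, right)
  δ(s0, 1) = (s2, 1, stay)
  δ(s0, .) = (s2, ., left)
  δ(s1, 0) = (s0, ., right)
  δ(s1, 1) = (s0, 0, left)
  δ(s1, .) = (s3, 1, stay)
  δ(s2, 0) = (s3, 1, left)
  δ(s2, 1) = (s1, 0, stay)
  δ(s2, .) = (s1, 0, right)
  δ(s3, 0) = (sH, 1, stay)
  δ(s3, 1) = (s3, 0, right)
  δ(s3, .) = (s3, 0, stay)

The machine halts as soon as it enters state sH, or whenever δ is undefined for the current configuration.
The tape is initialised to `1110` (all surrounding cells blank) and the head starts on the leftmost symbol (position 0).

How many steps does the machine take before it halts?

15

s0 | [1]110...   read 1 → write 1, move stay, go to s2
s2 | [1]110...   read 1 → write 0, move stay, go to s1
s1 | [0]110...   read 0 → write ., move right, go to s0
s0 | .[1]10...   read 1 → write 1, move stay, go to s2
s2 | .[1]10...   read 1 → write 0, move stay, go to s1
s1 | .[0]10...   read 0 → write ., move right, go to s0
s0 | ..[1]0...   read 1 → write 1, move stay, go to s2
s2 | ..[1]0...   read 1 → write 0, move stay, go to s1
s1 | ..[0]0...   read 0 → write ., move right, go to s0
s0 | ...[0]...   read 0 → write 0, move right, go to s2
s2 | ...0[.]..   read . → write 0, move right, go to s1
s1 | ...00[.].   read . → write 1, move stay, go to s3
s3 | ...00[1].   read 1 → write 0, move right, go to s3
s3 | ...000[.]   read . → write 0, move stay, go to s3
s3 | ...000[0]   read 0 → write 1, move stay, go to sH
sH | ...000[1]
M halts after 15 transitions.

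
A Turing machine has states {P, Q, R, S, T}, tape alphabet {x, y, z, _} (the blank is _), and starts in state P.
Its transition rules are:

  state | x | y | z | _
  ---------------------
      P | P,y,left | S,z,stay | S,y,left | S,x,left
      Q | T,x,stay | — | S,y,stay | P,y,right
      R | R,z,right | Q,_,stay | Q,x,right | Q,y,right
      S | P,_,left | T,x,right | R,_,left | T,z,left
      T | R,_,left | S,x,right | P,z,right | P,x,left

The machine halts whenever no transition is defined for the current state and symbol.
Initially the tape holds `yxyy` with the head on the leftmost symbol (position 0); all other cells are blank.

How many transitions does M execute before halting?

14

state=P head=0 tape=_[y]xyy   (P,y)→(S,z,stay)
state=S head=0 tape=_[z]xyy   (S,z)→(R,_,left)
state=R head=-1 tape=[_]_xyy   (R,_)→(Q,y,right)
state=Q head=0 tape=y[_]xyy   (Q,_)→(P,y,right)
state=P head=1 tape=yy[x]yy   (P,x)→(P,y,left)
state=P head=0 tape=y[y]yyy   (P,y)→(S,z,stay)
state=S head=0 tape=y[z]yyy   (S,z)→(R,_,left)
state=R head=-1 tape=[y]_yyy   (R,y)→(Q,_,stay)
state=Q head=-1 tape=[_]_yyy   (Q,_)→(P,y,right)
state=P head=0 tape=y[_]yyy   (P,_)→(S,x,left)
state=S head=-1 tape=[y]xyyy   (S,y)→(T,x,right)
state=T head=0 tape=x[x]yyy   (T,x)→(R,_,left)
state=R head=-1 tape=[x]_yyy   (R,x)→(R,z,right)
state=R head=0 tape=z[_]yyy   (R,_)→(Q,y,right)
state=Q head=1 tape=zy[y]yy
M halts after 14 transitions.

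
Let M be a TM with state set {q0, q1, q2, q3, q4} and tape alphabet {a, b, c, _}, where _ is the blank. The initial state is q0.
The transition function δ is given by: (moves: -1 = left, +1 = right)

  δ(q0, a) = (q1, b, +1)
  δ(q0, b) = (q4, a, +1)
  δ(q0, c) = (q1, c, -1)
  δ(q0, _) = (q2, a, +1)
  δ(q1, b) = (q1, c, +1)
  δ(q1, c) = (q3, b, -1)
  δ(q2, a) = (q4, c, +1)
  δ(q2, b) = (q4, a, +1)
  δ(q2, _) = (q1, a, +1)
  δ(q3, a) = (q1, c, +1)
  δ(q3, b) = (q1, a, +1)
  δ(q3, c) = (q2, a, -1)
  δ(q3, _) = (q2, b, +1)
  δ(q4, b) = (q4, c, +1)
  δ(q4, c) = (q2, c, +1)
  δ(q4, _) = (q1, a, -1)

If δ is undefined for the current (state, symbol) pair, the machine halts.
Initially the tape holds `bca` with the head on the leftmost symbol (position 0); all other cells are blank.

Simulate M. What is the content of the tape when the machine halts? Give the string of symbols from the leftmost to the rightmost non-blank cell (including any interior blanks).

caba

state=q0 head=0 tape=[b]ca_   (q0,b)→(q4,a,+1)
state=q4 head=1 tape=a[c]a_   (q4,c)→(q2,c,+1)
state=q2 head=2 tape=ac[a]_   (q2,a)→(q4,c,+1)
state=q4 head=3 tape=acc[_]   (q4,_)→(q1,a,-1)
state=q1 head=2 tape=ac[c]a   (q1,c)→(q3,b,-1)
state=q3 head=1 tape=a[c]ba   (q3,c)→(q2,a,-1)
state=q2 head=0 tape=[a]aba   (q2,a)→(q4,c,+1)
state=q4 head=1 tape=c[a]ba
The non-blank tape span at halt is caba.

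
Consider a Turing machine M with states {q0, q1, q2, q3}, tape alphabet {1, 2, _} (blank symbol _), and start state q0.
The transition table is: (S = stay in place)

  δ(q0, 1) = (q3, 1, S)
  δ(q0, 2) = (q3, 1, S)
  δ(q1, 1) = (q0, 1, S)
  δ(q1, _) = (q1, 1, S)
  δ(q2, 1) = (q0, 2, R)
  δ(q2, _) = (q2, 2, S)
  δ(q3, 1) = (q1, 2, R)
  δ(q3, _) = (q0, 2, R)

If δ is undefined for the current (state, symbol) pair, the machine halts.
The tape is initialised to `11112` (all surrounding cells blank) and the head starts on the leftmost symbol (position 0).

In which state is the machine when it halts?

state=q0 head=0 tape=[1]1112   (q0,1)→(q3,1,S)
state=q3 head=0 tape=[1]1112   (q3,1)→(q1,2,R)
state=q1 head=1 tape=2[1]112   (q1,1)→(q0,1,S)
state=q0 head=1 tape=2[1]112   (q0,1)→(q3,1,S)
state=q3 head=1 tape=2[1]112   (q3,1)→(q1,2,R)
state=q1 head=2 tape=22[1]12   (q1,1)→(q0,1,S)
state=q0 head=2 tape=22[1]12   (q0,1)→(q3,1,S)
state=q3 head=2 tape=22[1]12   (q3,1)→(q1,2,R)
state=q1 head=3 tape=222[1]2   (q1,1)→(q0,1,S)
state=q0 head=3 tape=222[1]2   (q0,1)→(q3,1,S)
state=q3 head=3 tape=222[1]2   (q3,1)→(q1,2,R)
state=q1 head=4 tape=2222[2]
No transition is defined for (q1, 2); M halts in state q1.

q1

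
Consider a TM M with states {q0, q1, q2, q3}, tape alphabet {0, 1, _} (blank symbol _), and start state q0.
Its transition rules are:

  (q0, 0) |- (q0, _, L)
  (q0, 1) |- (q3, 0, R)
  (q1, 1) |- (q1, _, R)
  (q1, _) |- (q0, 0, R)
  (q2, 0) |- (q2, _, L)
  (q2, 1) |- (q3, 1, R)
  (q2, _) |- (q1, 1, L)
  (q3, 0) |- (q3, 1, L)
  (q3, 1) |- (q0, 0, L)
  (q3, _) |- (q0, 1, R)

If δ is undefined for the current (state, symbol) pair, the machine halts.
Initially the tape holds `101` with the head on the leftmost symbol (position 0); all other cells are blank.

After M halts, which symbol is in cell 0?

0

state=q0 head=0 tape=_[1]01__   (q0,1)→(q3,0,R)
state=q3 head=1 tape=_0[0]1__   (q3,0)→(q3,1,L)
state=q3 head=0 tape=_[0]11__   (q3,0)→(q3,1,L)
state=q3 head=-1 tape=[_]111__   (q3,_)→(q0,1,R)
state=q0 head=0 tape=1[1]11__   (q0,1)→(q3,0,R)
state=q3 head=1 tape=10[1]1__   (q3,1)→(q0,0,L)
state=q0 head=0 tape=1[0]01__   (q0,0)→(q0,_,L)
state=q0 head=-1 tape=[1]_01__   (q0,1)→(q3,0,R)
state=q3 head=0 tape=0[_]01__   (q3,_)→(q0,1,R)
state=q0 head=1 tape=01[0]1__   (q0,0)→(q0,_,L)
state=q0 head=0 tape=0[1]_1__   (q0,1)→(q3,0,R)
state=q3 head=1 tape=00[_]1__   (q3,_)→(q0,1,R)
state=q0 head=2 tape=001[1]__   (q0,1)→(q3,0,R)
state=q3 head=3 tape=0010[_]_   (q3,_)→(q0,1,R)
state=q0 head=4 tape=00101[_]
Cell 0 holds 0 when M halts.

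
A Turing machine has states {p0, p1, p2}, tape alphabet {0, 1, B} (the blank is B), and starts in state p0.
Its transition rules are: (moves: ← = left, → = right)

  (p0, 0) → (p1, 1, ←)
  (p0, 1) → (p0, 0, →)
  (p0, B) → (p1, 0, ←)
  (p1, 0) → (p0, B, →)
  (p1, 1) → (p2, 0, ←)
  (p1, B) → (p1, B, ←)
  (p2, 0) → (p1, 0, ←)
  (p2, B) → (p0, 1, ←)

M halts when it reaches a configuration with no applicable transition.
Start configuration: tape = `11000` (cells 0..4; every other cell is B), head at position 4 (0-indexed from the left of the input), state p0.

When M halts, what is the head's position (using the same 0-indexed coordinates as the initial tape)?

0

state=p0 head=4 tape=1100[0]B   (p0,0)→(p1,1,←)
state=p1 head=3 tape=110[0]1B   (p1,0)→(p0,B,→)
state=p0 head=4 tape=110B[1]B   (p0,1)→(p0,0,→)
state=p0 head=5 tape=110B0[B]   (p0,B)→(p1,0,←)
state=p1 head=4 tape=110B[0]0   (p1,0)→(p0,B,→)
state=p0 head=5 tape=110BB[0]   (p0,0)→(p1,1,←)
state=p1 head=4 tape=110B[B]1   (p1,B)→(p1,B,←)
state=p1 head=3 tape=110[B]B1   (p1,B)→(p1,B,←)
state=p1 head=2 tape=11[0]BB1   (p1,0)→(p0,B,→)
state=p0 head=3 tape=11B[B]B1   (p0,B)→(p1,0,←)
state=p1 head=2 tape=11[B]0B1   (p1,B)→(p1,B,←)
state=p1 head=1 tape=1[1]B0B1   (p1,1)→(p2,0,←)
state=p2 head=0 tape=[1]0B0B1
At halt the head is at cell 0.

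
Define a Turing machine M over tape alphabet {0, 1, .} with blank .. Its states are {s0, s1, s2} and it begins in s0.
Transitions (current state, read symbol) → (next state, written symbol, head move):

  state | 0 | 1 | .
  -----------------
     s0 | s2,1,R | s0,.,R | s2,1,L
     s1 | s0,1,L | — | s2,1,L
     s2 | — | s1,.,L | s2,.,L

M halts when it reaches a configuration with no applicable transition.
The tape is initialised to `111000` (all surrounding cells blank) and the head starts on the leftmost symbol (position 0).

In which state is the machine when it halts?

s2

s0 | [1]11000   read 1 → write ., move R, go to s0
s0 | .[1]1000   read 1 → write ., move R, go to s0
s0 | ..[1]000   read 1 → write ., move R, go to s0
s0 | ...[0]00   read 0 → write 1, move R, go to s2
s2 | ...1[0]0
No transition is defined for (s2, 0); M halts in state s2.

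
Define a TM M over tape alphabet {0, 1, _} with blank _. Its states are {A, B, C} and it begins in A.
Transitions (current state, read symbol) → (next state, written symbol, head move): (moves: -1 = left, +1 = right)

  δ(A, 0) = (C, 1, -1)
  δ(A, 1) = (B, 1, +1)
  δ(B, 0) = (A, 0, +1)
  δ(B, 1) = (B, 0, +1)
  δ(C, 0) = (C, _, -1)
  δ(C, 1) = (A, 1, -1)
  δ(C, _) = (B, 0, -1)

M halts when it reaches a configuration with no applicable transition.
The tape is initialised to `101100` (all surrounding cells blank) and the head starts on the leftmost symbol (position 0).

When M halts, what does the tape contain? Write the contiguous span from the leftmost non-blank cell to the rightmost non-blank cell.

111__1

A | _[1]01100   read 1 → write 1, move +1, go to B
B | _1[0]1100   read 0 → write 0, move +1, go to A
A | _10[1]100   read 1 → write 1, move +1, go to B
B | _101[1]00   read 1 → write 0, move +1, go to B
B | _1010[0]0   read 0 → write 0, move +1, go to A
A | _10100[0]   read 0 → write 1, move -1, go to C
C | _1010[0]1   read 0 → write _, move -1, go to C
C | _101[0]_1   read 0 → write _, move -1, go to C
C | _10[1]__1   read 1 → write 1, move -1, go to A
A | _1[0]1__1   read 0 → write 1, move -1, go to C
C | _[1]11__1   read 1 → write 1, move -1, go to A
A | [_]111__1
The non-blank tape span at halt is 111__1.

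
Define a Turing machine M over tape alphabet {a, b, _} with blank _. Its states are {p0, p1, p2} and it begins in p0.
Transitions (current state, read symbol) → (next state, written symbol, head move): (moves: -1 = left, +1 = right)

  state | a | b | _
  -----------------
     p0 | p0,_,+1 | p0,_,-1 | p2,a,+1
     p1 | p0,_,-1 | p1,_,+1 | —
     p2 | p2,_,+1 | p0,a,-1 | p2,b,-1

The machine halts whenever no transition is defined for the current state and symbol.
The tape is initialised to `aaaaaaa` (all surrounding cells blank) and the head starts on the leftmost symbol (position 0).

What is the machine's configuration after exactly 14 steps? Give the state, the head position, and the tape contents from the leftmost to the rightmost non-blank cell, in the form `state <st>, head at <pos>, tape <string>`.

p0 | [a]aaaaaa___   read a → write _, move +1, go to p0
p0 | _[a]aaaaa___   read a → write _, move +1, go to p0
p0 | __[a]aaaa___   read a → write _, move +1, go to p0
p0 | ___[a]aaa___   read a → write _, move +1, go to p0
p0 | ____[a]aa___   read a → write _, move +1, go to p0
p0 | _____[a]a___   read a → write _, move +1, go to p0
p0 | ______[a]___   read a → write _, move +1, go to p0
p0 | _______[_]__   read _ → write a, move +1, go to p2
p2 | _______a[_]_   read _ → write b, move -1, go to p2
p2 | _______[a]b_   read a → write _, move +1, go to p2
p2 | ________[b]_   read b → write a, move -1, go to p0
p0 | _______[_]a_   read _ → write a, move +1, go to p2
p2 | _______a[a]_   read a → write _, move +1, go to p2
p2 | _______a_[_]   read _ → write b, move -1, go to p2
p2 | _______a[_]b
After 14 steps: state p2, head at 8, tape a_b.

state p2, head at 8, tape a_b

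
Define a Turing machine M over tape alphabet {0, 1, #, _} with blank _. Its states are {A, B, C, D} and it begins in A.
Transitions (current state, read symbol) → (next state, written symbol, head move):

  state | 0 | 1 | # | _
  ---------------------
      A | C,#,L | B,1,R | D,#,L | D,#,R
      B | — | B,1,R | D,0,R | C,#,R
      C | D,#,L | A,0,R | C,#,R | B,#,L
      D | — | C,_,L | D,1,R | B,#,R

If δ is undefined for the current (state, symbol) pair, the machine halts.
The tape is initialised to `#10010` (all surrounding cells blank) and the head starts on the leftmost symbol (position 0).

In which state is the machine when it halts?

B

state=A head=0 tape=_[#]10010   (A,#)→(D,#,L)
state=D head=-1 tape=[_]#10010   (D,_)→(B,#,R)
state=B head=0 tape=#[#]10010   (B,#)→(D,0,R)
state=D head=1 tape=#0[1]0010   (D,1)→(C,_,L)
state=C head=0 tape=#[0]_0010   (C,0)→(D,#,L)
state=D head=-1 tape=[#]#_0010   (D,#)→(D,1,R)
state=D head=0 tape=1[#]_0010   (D,#)→(D,1,R)
state=D head=1 tape=11[_]0010   (D,_)→(B,#,R)
state=B head=2 tape=11#[0]010
No transition is defined for (B, 0); M halts in state B.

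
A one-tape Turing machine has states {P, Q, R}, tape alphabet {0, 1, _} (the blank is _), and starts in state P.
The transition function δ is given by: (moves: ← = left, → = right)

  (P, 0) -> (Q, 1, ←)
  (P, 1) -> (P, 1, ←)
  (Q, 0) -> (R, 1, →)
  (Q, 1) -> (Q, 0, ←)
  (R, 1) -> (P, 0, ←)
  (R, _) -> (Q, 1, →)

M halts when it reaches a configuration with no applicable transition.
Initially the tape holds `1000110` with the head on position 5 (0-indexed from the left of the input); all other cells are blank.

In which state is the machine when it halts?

state=P head=5 tape=_10001[1]0   (P,1)→(P,1,←)
state=P head=4 tape=_1000[1]10   (P,1)→(P,1,←)
state=P head=3 tape=_100[0]110   (P,0)→(Q,1,←)
state=Q head=2 tape=_10[0]1110   (Q,0)→(R,1,→)
state=R head=3 tape=_101[1]110   (R,1)→(P,0,←)
state=P head=2 tape=_10[1]0110   (P,1)→(P,1,←)
state=P head=1 tape=_1[0]10110   (P,0)→(Q,1,←)
state=Q head=0 tape=_[1]110110   (Q,1)→(Q,0,←)
state=Q head=-1 tape=[_]0110110
No transition is defined for (Q, _); M halts in state Q.

Q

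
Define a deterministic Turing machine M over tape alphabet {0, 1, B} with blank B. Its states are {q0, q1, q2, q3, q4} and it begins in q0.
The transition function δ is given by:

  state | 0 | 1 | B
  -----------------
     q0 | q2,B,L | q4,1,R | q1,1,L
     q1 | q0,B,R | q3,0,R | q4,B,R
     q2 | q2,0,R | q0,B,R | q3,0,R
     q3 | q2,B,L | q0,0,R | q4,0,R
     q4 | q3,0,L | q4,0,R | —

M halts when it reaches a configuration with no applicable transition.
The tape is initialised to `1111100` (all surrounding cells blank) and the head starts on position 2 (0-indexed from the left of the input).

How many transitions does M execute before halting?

q0 | 11[1]1100BB   read 1 → write 1, move R, go to q4
q4 | 111[1]100BB   read 1 → write 0, move R, go to q4
q4 | 1110[1]00BB   read 1 → write 0, move R, go to q4
q4 | 11100[0]0BB   read 0 → write 0, move L, go to q3
q3 | 1110[0]00BB   read 0 → write B, move L, go to q2
q2 | 111[0]B00BB   read 0 → write 0, move R, go to q2
q2 | 1110[B]00BB   read B → write 0, move R, go to q3
q3 | 11100[0]0BB   read 0 → write B, move L, go to q2
q2 | 1110[0]B0BB   read 0 → write 0, move R, go to q2
q2 | 11100[B]0BB   read B → write 0, move R, go to q3
q3 | 111000[0]BB   read 0 → write B, move L, go to q2
q2 | 11100[0]BBB   read 0 → write 0, move R, go to q2
q2 | 111000[B]BB   read B → write 0, move R, go to q3
q3 | 1110000[B]B   read B → write 0, move R, go to q4
q4 | 11100000[B]
M halts after 14 transitions.

14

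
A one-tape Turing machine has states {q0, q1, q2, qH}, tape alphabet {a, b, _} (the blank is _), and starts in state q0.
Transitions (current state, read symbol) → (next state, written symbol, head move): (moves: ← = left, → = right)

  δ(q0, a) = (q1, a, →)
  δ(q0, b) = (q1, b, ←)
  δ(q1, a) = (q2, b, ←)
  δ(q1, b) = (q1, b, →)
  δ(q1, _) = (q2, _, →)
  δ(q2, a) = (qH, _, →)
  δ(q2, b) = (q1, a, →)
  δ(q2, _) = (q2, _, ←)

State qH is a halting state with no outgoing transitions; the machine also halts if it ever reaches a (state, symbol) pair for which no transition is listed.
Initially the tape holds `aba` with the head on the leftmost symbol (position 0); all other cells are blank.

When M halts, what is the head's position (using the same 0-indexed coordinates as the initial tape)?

state=q0 head=0 tape=[a]ba__   (q0,a)→(q1,a,→)
state=q1 head=1 tape=a[b]a__   (q1,b)→(q1,b,→)
state=q1 head=2 tape=ab[a]__   (q1,a)→(q2,b,←)
state=q2 head=1 tape=a[b]b__   (q2,b)→(q1,a,→)
state=q1 head=2 tape=aa[b]__   (q1,b)→(q1,b,→)
state=q1 head=3 tape=aab[_]_   (q1,_)→(q2,_,→)
state=q2 head=4 tape=aab_[_]   (q2,_)→(q2,_,←)
state=q2 head=3 tape=aab[_]_   (q2,_)→(q2,_,←)
state=q2 head=2 tape=aa[b]__   (q2,b)→(q1,a,→)
state=q1 head=3 tape=aaa[_]_   (q1,_)→(q2,_,→)
state=q2 head=4 tape=aaa_[_]   (q2,_)→(q2,_,←)
state=q2 head=3 tape=aaa[_]_   (q2,_)→(q2,_,←)
state=q2 head=2 tape=aa[a]__   (q2,a)→(qH,_,→)
state=qH head=3 tape=aa_[_]_
At halt the head is at cell 3.

3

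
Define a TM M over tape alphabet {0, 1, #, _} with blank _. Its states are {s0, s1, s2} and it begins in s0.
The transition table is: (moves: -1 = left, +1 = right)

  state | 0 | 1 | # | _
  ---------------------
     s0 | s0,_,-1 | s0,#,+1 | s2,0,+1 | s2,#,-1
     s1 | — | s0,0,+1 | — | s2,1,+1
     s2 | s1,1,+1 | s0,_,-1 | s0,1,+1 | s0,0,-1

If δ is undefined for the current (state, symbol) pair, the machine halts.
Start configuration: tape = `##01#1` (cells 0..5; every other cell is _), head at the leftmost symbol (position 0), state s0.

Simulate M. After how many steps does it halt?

s0 | [#]#01#1   read # → write 0, move +1, go to s2
s2 | 0[#]01#1   read # → write 1, move +1, go to s0
s0 | 01[0]1#1   read 0 → write _, move -1, go to s0
s0 | 0[1]_1#1   read 1 → write #, move +1, go to s0
s0 | 0#[_]1#1   read _ → write #, move -1, go to s2
s2 | 0[#]#1#1   read # → write 1, move +1, go to s0
s0 | 01[#]1#1   read # → write 0, move +1, go to s2
s2 | 010[1]#1   read 1 → write _, move -1, go to s0
s0 | 01[0]_#1   read 0 → write _, move -1, go to s0
s0 | 0[1]__#1   read 1 → write #, move +1, go to s0
s0 | 0#[_]_#1   read _ → write #, move -1, go to s2
s2 | 0[#]#_#1   read # → write 1, move +1, go to s0
s0 | 01[#]_#1   read # → write 0, move +1, go to s2
s2 | 010[_]#1   read _ → write 0, move -1, go to s0
s0 | 01[0]0#1   read 0 → write _, move -1, go to s0
s0 | 0[1]_0#1   read 1 → write #, move +1, go to s0
s0 | 0#[_]0#1   read _ → write #, move -1, go to s2
s2 | 0[#]#0#1   read # → write 1, move +1, go to s0
s0 | 01[#]0#1   read # → write 0, move +1, go to s2
s2 | 010[0]#1   read 0 → write 1, move +1, go to s1
s1 | 0101[#]1
M halts after 20 transitions.

20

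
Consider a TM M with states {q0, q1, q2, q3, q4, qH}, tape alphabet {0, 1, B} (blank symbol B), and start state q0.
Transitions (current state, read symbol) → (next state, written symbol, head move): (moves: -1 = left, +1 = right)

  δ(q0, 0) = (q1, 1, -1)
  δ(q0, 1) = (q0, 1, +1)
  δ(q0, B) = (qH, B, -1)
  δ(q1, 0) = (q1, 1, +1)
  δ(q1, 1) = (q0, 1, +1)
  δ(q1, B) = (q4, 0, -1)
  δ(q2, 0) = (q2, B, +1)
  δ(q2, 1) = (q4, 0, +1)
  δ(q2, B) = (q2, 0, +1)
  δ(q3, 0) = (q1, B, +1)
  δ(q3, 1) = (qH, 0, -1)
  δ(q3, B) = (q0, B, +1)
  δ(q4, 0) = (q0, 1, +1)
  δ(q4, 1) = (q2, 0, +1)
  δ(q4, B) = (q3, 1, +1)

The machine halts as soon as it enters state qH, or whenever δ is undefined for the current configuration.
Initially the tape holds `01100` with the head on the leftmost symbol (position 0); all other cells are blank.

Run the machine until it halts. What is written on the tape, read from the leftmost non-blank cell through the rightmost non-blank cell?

state=q0 head=0 tape=BB[0]1100B   (q0,0)→(q1,1,-1)
state=q1 head=-1 tape=B[B]11100B   (q1,B)→(q4,0,-1)
state=q4 head=-2 tape=[B]011100B   (q4,B)→(q3,1,+1)
state=q3 head=-1 tape=1[0]11100B   (q3,0)→(q1,B,+1)
state=q1 head=0 tape=1B[1]1100B   (q1,1)→(q0,1,+1)
state=q0 head=1 tape=1B1[1]100B   (q0,1)→(q0,1,+1)
state=q0 head=2 tape=1B11[1]00B   (q0,1)→(q0,1,+1)
state=q0 head=3 tape=1B111[0]0B   (q0,0)→(q1,1,-1)
state=q1 head=2 tape=1B11[1]10B   (q1,1)→(q0,1,+1)
state=q0 head=3 tape=1B111[1]0B   (q0,1)→(q0,1,+1)
state=q0 head=4 tape=1B1111[0]B   (q0,0)→(q1,1,-1)
state=q1 head=3 tape=1B111[1]1B   (q1,1)→(q0,1,+1)
state=q0 head=4 tape=1B1111[1]B   (q0,1)→(q0,1,+1)
state=q0 head=5 tape=1B11111[B]   (q0,B)→(qH,B,-1)
state=qH head=4 tape=1B1111[1]B
The non-blank tape span at halt is 1B11111.

1B11111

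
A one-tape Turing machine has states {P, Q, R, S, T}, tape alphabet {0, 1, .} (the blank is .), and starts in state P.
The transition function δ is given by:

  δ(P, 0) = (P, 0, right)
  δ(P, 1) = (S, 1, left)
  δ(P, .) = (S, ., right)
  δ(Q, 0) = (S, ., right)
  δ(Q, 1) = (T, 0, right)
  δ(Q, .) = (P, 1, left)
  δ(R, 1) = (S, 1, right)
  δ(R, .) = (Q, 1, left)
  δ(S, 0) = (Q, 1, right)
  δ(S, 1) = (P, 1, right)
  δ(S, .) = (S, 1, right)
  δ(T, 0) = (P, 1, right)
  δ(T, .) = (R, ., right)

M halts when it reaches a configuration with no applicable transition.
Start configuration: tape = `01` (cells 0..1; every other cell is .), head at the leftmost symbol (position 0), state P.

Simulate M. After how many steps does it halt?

state=P head=0 tape=[0]1..   (P,0)→(P,0,right)
state=P head=1 tape=0[1]..   (P,1)→(S,1,left)
state=S head=0 tape=[0]1..   (S,0)→(Q,1,right)
state=Q head=1 tape=1[1]..   (Q,1)→(T,0,right)
state=T head=2 tape=10[.].   (T,.)→(R,.,right)
state=R head=3 tape=10.[.]   (R,.)→(Q,1,left)
state=Q head=2 tape=10[.]1   (Q,.)→(P,1,left)
state=P head=1 tape=1[0]11   (P,0)→(P,0,right)
state=P head=2 tape=10[1]1   (P,1)→(S,1,left)
state=S head=1 tape=1[0]11   (S,0)→(Q,1,right)
state=Q head=2 tape=11[1]1   (Q,1)→(T,0,right)
state=T head=3 tape=110[1]
M halts after 11 transitions.

11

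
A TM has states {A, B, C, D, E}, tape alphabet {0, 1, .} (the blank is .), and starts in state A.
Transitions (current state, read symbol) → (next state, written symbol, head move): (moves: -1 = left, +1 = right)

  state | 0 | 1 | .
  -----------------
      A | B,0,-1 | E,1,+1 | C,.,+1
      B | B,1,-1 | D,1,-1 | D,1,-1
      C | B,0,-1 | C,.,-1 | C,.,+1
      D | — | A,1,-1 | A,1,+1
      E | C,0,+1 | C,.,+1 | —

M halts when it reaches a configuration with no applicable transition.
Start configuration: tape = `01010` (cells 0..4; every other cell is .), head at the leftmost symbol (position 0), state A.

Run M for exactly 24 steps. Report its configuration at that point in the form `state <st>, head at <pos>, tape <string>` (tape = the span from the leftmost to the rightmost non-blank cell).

state=A head=0 tape=...[0]1010   (A,0)→(B,0,-1)
state=B head=-1 tape=..[.]01010   (B,.)→(D,1,-1)
state=D head=-2 tape=.[.]101010   (D,.)→(A,1,+1)
state=A head=-1 tape=.1[1]01010   (A,1)→(E,1,+1)
state=E head=0 tape=.11[0]1010   (E,0)→(C,0,+1)
state=C head=1 tape=.110[1]010   (C,1)→(C,.,-1)
state=C head=0 tape=.11[0].010   (C,0)→(B,0,-1)
state=B head=-1 tape=.1[1]0.010   (B,1)→(D,1,-1)
state=D head=-2 tape=.[1]10.010   (D,1)→(A,1,-1)
state=A head=-3 tape=[.]110.010   (A,.)→(C,.,+1)
state=C head=-2 tape=.[1]10.010   (C,1)→(C,.,-1)
state=C head=-3 tape=[.].10.010   (C,.)→(C,.,+1)
state=C head=-2 tape=.[.]10.010   (C,.)→(C,.,+1)
state=C head=-1 tape=..[1]0.010   (C,1)→(C,.,-1)
state=C head=-2 tape=.[.].0.010   (C,.)→(C,.,+1)
state=C head=-1 tape=..[.]0.010   (C,.)→(C,.,+1)
state=C head=0 tape=...[0].010   (C,0)→(B,0,-1)
state=B head=-1 tape=..[.]0.010   (B,.)→(D,1,-1)
state=D head=-2 tape=.[.]10.010   (D,.)→(A,1,+1)
state=A head=-1 tape=.1[1]0.010   (A,1)→(E,1,+1)
state=E head=0 tape=.11[0].010   (E,0)→(C,0,+1)
state=C head=1 tape=.110[.]010   (C,.)→(C,.,+1)
state=C head=2 tape=.110.[0]10   (C,0)→(B,0,-1)
state=B head=1 tape=.110[.]010   (B,.)→(D,1,-1)
state=D head=0 tape=.11[0]1010
After 24 steps: state D, head at 0, tape 1101010.

state D, head at 0, tape 1101010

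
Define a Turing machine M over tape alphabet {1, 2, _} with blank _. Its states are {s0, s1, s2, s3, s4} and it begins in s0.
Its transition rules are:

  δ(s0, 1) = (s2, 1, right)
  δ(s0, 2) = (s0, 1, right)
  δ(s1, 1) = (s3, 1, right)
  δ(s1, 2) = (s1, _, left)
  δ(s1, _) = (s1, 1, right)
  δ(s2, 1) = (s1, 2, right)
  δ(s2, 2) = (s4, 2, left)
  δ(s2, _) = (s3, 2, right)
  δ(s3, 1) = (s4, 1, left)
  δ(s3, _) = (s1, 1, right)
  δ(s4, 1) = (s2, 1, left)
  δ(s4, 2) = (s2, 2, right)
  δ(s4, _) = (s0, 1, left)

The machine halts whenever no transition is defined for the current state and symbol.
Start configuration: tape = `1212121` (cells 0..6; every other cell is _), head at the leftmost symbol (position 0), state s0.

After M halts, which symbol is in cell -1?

s0 | __[1]212121   read 1 → write 1, move right, go to s2
s2 | __1[2]12121   read 2 → write 2, move left, go to s4
s4 | __[1]212121   read 1 → write 1, move left, go to s2
s2 | _[_]1212121   read _ → write 2, move right, go to s3
s3 | _2[1]212121   read 1 → write 1, move left, go to s4
s4 | _[2]1212121   read 2 → write 2, move right, go to s2
s2 | _2[1]212121   read 1 → write 2, move right, go to s1
s1 | _22[2]12121   read 2 → write _, move left, go to s1
s1 | _2[2]_12121   read 2 → write _, move left, go to s1
s1 | _[2]__12121   read 2 → write _, move left, go to s1
s1 | [_]___12121   read _ → write 1, move right, go to s1
s1 | 1[_]__12121   read _ → write 1, move right, go to s1
s1 | 11[_]_12121   read _ → write 1, move right, go to s1
s1 | 111[_]12121   read _ → write 1, move right, go to s1
s1 | 1111[1]2121   read 1 → write 1, move right, go to s3
s3 | 11111[2]121
Cell -1 holds 1 when M halts.

1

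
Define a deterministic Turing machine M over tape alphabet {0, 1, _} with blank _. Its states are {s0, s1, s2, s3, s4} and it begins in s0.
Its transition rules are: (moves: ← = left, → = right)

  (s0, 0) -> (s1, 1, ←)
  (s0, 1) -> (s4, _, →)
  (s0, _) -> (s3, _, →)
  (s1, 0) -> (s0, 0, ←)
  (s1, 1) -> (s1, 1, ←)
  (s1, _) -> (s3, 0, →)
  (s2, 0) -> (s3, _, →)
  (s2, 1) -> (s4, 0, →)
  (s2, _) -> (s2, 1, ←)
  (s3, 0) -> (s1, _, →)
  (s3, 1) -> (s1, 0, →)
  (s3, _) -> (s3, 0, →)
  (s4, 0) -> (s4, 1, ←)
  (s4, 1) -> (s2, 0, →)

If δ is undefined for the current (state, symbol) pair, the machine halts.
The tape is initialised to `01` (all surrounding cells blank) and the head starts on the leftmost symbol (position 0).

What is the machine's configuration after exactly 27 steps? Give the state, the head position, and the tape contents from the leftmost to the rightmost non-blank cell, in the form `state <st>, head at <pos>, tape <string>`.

s0 | ___[0]1   read 0 → write 1, move ←, go to s1
s1 | __[_]11   read _ → write 0, move →, go to s3
s3 | __0[1]1   read 1 → write 0, move →, go to s1
s1 | __00[1]   read 1 → write 1, move ←, go to s1
s1 | __0[0]1   read 0 → write 0, move ←, go to s0
s0 | __[0]01   read 0 → write 1, move ←, go to s1
s1 | _[_]101   read _ → write 0, move →, go to s3
s3 | _0[1]01   read 1 → write 0, move →, go to s1
s1 | _00[0]1   read 0 → write 0, move ←, go to s0
s0 | _0[0]01   read 0 → write 1, move ←, go to s1
s1 | _[0]101   read 0 → write 0, move ←, go to s0
s0 | [_]0101   read _ → write _, move →, go to s3
s3 | _[0]101   read 0 → write _, move →, go to s1
s1 | __[1]01   read 1 → write 1, move ←, go to s1
s1 | _[_]101   read _ → write 0, move →, go to s3
s3 | _0[1]01   read 1 → write 0, move →, go to s1
s1 | _00[0]1   read 0 → write 0, move ←, go to s0
s0 | _0[0]01   read 0 → write 1, move ←, go to s1
s1 | _[0]101   read 0 → write 0, move ←, go to s0
s0 | [_]0101   read _ → write _, move →, go to s3
s3 | _[0]101   read 0 → write _, move →, go to s1
s1 | __[1]01   read 1 → write 1, move ←, go to s1
s1 | _[_]101   read _ → write 0, move →, go to s3
s3 | _0[1]01   read 1 → write 0, move →, go to s1
s1 | _00[0]1   read 0 → write 0, move ←, go to s0
s0 | _0[0]01   read 0 → write 1, move ←, go to s1
s1 | _[0]101   read 0 → write 0, move ←, go to s0
s0 | [_]0101
After 27 steps: state s0, head at -3, tape 0101.

state s0, head at -3, tape 0101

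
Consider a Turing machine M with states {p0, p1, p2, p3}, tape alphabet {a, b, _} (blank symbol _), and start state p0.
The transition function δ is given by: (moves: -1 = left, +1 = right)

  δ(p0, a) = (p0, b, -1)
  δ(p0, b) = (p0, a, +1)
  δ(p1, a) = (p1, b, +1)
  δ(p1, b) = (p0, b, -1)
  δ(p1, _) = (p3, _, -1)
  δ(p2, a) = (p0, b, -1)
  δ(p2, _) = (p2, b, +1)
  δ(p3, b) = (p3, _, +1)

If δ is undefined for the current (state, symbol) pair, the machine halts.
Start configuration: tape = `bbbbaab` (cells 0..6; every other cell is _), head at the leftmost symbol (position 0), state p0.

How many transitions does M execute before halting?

state=p0 head=0 tape=_[b]bbbaab   (p0,b)→(p0,a,+1)
state=p0 head=1 tape=_a[b]bbaab   (p0,b)→(p0,a,+1)
state=p0 head=2 tape=_aa[b]baab   (p0,b)→(p0,a,+1)
state=p0 head=3 tape=_aaa[b]aab   (p0,b)→(p0,a,+1)
state=p0 head=4 tape=_aaaa[a]ab   (p0,a)→(p0,b,-1)
state=p0 head=3 tape=_aaa[a]bab   (p0,a)→(p0,b,-1)
state=p0 head=2 tape=_aa[a]bbab   (p0,a)→(p0,b,-1)
state=p0 head=1 tape=_a[a]bbbab   (p0,a)→(p0,b,-1)
state=p0 head=0 tape=_[a]bbbbab   (p0,a)→(p0,b,-1)
state=p0 head=-1 tape=[_]bbbbbab
M halts after 9 transitions.

9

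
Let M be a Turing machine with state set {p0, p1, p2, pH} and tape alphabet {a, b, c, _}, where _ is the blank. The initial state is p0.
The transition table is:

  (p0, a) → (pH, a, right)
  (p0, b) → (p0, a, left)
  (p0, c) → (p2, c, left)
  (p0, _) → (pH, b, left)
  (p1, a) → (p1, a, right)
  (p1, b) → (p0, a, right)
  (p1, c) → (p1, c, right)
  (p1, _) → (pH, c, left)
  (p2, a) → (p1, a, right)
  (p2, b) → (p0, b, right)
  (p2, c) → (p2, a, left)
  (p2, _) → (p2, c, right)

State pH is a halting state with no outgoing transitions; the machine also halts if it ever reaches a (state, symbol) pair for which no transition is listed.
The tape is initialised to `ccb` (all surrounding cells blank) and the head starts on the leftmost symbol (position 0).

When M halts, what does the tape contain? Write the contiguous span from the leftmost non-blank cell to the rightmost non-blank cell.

state=p0 head=0 tape=__[c]cb_   (p0,c)→(p2,c,left)
state=p2 head=-1 tape=_[_]ccb_   (p2,_)→(p2,c,right)
state=p2 head=0 tape=_c[c]cb_   (p2,c)→(p2,a,left)
state=p2 head=-1 tape=_[c]acb_   (p2,c)→(p2,a,left)
state=p2 head=-2 tape=[_]aacb_   (p2,_)→(p2,c,right)
state=p2 head=-1 tape=c[a]acb_   (p2,a)→(p1,a,right)
state=p1 head=0 tape=ca[a]cb_   (p1,a)→(p1,a,right)
state=p1 head=1 tape=caa[c]b_   (p1,c)→(p1,c,right)
state=p1 head=2 tape=caac[b]_   (p1,b)→(p0,a,right)
state=p0 head=3 tape=caaca[_]   (p0,_)→(pH,b,left)
state=pH head=2 tape=caac[a]b
The non-blank tape span at halt is caacab.

caacab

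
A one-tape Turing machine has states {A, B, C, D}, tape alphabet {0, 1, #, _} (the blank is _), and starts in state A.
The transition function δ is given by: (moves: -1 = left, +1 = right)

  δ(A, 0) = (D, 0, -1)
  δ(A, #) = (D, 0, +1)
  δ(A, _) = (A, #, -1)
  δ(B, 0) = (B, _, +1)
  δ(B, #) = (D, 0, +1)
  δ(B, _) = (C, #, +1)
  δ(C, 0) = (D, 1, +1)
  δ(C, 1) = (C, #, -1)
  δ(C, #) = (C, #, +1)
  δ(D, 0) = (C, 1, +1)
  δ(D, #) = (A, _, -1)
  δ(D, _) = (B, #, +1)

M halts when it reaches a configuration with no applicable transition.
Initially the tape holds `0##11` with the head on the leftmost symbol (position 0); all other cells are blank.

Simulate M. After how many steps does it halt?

state=A head=0 tape=_[0]##11_   (A,0)→(D,0,-1)
state=D head=-1 tape=[_]0##11_   (D,_)→(B,#,+1)
state=B head=0 tape=#[0]##11_   (B,0)→(B,_,+1)
state=B head=1 tape=#_[#]#11_   (B,#)→(D,0,+1)
state=D head=2 tape=#_0[#]11_   (D,#)→(A,_,-1)
state=A head=1 tape=#_[0]_11_   (A,0)→(D,0,-1)
state=D head=0 tape=#[_]0_11_   (D,_)→(B,#,+1)
state=B head=1 tape=##[0]_11_   (B,0)→(B,_,+1)
state=B head=2 tape=##_[_]11_   (B,_)→(C,#,+1)
state=C head=3 tape=##_#[1]1_   (C,1)→(C,#,-1)
state=C head=2 tape=##_[#]#1_   (C,#)→(C,#,+1)
state=C head=3 tape=##_#[#]1_   (C,#)→(C,#,+1)
state=C head=4 tape=##_##[1]_   (C,1)→(C,#,-1)
state=C head=3 tape=##_#[#]#_   (C,#)→(C,#,+1)
state=C head=4 tape=##_##[#]_   (C,#)→(C,#,+1)
state=C head=5 tape=##_###[_]
M halts after 15 transitions.

15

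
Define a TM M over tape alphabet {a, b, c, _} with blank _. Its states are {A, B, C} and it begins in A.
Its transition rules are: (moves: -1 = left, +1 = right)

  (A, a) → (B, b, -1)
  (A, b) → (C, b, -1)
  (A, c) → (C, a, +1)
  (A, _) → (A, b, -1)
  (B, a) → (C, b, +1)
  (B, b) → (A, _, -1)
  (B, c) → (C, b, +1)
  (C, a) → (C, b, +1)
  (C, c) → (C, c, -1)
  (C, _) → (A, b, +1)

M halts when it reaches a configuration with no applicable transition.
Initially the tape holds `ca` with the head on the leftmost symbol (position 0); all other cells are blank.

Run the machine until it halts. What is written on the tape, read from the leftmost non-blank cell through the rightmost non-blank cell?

abbb

A | [c]a__   read c → write a, move +1, go to C
C | a[a]__   read a → write b, move +1, go to C
C | ab[_]_   read _ → write b, move +1, go to A
A | abb[_]   read _ → write b, move -1, go to A
A | ab[b]b   read b → write b, move -1, go to C
C | a[b]bb
The non-blank tape span at halt is abbb.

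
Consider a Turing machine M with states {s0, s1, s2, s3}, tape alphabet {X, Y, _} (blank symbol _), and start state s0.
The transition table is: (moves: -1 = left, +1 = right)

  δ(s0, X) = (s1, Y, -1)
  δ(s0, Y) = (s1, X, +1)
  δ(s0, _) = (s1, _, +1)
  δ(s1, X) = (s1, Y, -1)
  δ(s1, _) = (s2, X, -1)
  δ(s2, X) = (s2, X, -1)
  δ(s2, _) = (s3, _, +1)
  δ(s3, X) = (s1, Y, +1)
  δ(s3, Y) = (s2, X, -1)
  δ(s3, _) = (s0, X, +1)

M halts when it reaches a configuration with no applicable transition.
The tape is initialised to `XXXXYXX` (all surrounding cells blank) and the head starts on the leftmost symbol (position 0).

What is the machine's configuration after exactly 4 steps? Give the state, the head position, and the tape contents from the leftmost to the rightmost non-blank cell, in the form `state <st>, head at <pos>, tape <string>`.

state s1, head at 0, tape YYXXXYXX

state=s0 head=0 tape=__[X]XXXYXX   (s0,X)→(s1,Y,-1)
state=s1 head=-1 tape=_[_]YXXXYXX   (s1,_)→(s2,X,-1)
state=s2 head=-2 tape=[_]XYXXXYXX   (s2,_)→(s3,_,+1)
state=s3 head=-1 tape=_[X]YXXXYXX   (s3,X)→(s1,Y,+1)
state=s1 head=0 tape=_Y[Y]XXXYXX
After 4 steps: state s1, head at 0, tape YYXXXYXX.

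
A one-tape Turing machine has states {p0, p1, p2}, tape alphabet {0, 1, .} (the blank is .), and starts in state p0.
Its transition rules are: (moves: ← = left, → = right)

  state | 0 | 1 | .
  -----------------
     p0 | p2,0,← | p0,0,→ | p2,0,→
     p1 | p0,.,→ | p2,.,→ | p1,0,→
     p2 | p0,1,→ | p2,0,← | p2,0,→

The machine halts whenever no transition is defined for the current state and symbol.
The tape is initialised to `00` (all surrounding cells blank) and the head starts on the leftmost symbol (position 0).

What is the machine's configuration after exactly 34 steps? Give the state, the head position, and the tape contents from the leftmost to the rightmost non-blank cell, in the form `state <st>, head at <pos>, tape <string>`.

state=p0 head=0 tape=.....[0]0   (p0,0)→(p2,0,←)
state=p2 head=-1 tape=....[.]00   (p2,.)→(p2,0,→)
state=p2 head=0 tape=....0[0]0   (p2,0)→(p0,1,→)
state=p0 head=1 tape=....01[0]   (p0,0)→(p2,0,←)
state=p2 head=0 tape=....0[1]0   (p2,1)→(p2,0,←)
state=p2 head=-1 tape=....[0]00   (p2,0)→(p0,1,→)
state=p0 head=0 tape=....1[0]0   (p0,0)→(p2,0,←)
state=p2 head=-1 tape=....[1]00   (p2,1)→(p2,0,←)
state=p2 head=-2 tape=...[.]000   (p2,.)→(p2,0,→)
state=p2 head=-1 tape=...0[0]00   (p2,0)→(p0,1,→)
state=p0 head=0 tape=...01[0]0   (p0,0)→(p2,0,←)
state=p2 head=-1 tape=...0[1]00   (p2,1)→(p2,0,←)
state=p2 head=-2 tape=...[0]000   (p2,0)→(p0,1,→)
state=p0 head=-1 tape=...1[0]00   (p0,0)→(p2,0,←)
state=p2 head=-2 tape=...[1]000   (p2,1)→(p2,0,←)
state=p2 head=-3 tape=..[.]0000   (p2,.)→(p2,0,→)
state=p2 head=-2 tape=..0[0]000   (p2,0)→(p0,1,→)
state=p0 head=-1 tape=..01[0]00   (p0,0)→(p2,0,←)
state=p2 head=-2 tape=..0[1]000   (p2,1)→(p2,0,←)
state=p2 head=-3 tape=..[0]0000   (p2,0)→(p0,1,→)
state=p0 head=-2 tape=..1[0]000   (p0,0)→(p2,0,←)
state=p2 head=-3 tape=..[1]0000   (p2,1)→(p2,0,←)
state=p2 head=-4 tape=.[.]00000   (p2,.)→(p2,0,→)
state=p2 head=-3 tape=.0[0]0000   (p2,0)→(p0,1,→)
state=p0 head=-2 tape=.01[0]000   (p0,0)→(p2,0,←)
state=p2 head=-3 tape=.0[1]0000   (p2,1)→(p2,0,←)
state=p2 head=-4 tape=.[0]00000   (p2,0)→(p0,1,→)
state=p0 head=-3 tape=.1[0]0000   (p0,0)→(p2,0,←)
state=p2 head=-4 tape=.[1]00000   (p2,1)→(p2,0,←)
state=p2 head=-5 tape=[.]000000   (p2,.)→(p2,0,→)
state=p2 head=-4 tape=0[0]00000   (p2,0)→(p0,1,→)
state=p0 head=-3 tape=01[0]0000   (p0,0)→(p2,0,←)
state=p2 head=-4 tape=0[1]00000   (p2,1)→(p2,0,←)
state=p2 head=-5 tape=[0]000000   (p2,0)→(p0,1,→)
state=p0 head=-4 tape=1[0]00000
After 34 steps: state p0, head at -4, tape 1000000.

state p0, head at -4, tape 1000000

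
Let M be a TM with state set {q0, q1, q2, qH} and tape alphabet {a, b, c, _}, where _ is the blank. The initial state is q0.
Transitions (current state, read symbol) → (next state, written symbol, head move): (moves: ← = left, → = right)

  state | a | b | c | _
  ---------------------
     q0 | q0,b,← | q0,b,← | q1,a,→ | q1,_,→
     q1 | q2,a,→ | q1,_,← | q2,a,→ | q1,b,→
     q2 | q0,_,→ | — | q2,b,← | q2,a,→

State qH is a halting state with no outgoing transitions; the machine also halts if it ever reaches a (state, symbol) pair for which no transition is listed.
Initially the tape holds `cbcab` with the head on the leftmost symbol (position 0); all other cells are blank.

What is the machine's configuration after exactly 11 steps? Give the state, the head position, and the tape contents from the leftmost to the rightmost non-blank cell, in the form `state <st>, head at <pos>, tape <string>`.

state q1, head at 3, tape abbab

q0 | [c]bcab   read c → write a, move →, go to q1
q1 | a[b]cab   read b → write _, move ←, go to q1
q1 | [a]_cab   read a → write a, move →, go to q2
q2 | a[_]cab   read _ → write a, move →, go to q2
q2 | aa[c]ab   read c → write b, move ←, go to q2
q2 | a[a]bab   read a → write _, move →, go to q0
q0 | a_[b]ab   read b → write b, move ←, go to q0
q0 | a[_]bab   read _ → write _, move →, go to q1
q1 | a_[b]ab   read b → write _, move ←, go to q1
q1 | a[_]_ab   read _ → write b, move →, go to q1
q1 | ab[_]ab   read _ → write b, move →, go to q1
q1 | abb[a]b
After 11 steps: state q1, head at 3, tape abbab.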